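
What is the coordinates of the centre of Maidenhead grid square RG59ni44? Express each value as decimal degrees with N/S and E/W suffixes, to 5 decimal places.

Field R=17, G=6: +17·20° lon, +6·10° lat → SW at lon 160°, lat -30°.
Square 5, 9: +5·2° lon, +9·1° lat → SW at lon 170°, lat -21°.
Subsquare n=13, i=8: +13·0.0833333° lon, +8·0.0416667° lat → SW at lon 171.083°, lat -20.6667°.
Extended square 4, 4: +4·0.00833333° lon, +4·0.00416667° lat → SW at lon 171.117°, lat -20.65°.
Cell spans 0.00833333° lon × 0.00416667° lat. Centre is SW corner plus half of each.
latitude 20.64792° S, longitude 171.12083° E.

20.64792° S, 171.12083° E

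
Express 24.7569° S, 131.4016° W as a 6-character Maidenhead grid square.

Shift to the Maidenhead origin (180°W, 90°S): lon 48.5984, lat 65.2431.
Field: lon ⌊48.5984/20⌋ = 2 → C; lat ⌊65.2431/10⌋ = 6 → G.
Square: lon ⌊8.5984/2⌋ = 4; lat ⌊5.2431/1⌋ = 5.
Subsquare: lon ⌊0.5984/0.0833333⌋ = 7 → h; lat ⌊0.2431/0.0416667⌋ = 5 → f.

CG45hf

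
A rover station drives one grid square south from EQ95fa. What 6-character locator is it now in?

Latitude subsquare a = 0; −1 → -1, wraps to 23 = x, carry into square.
Latitude square 5; −1 → 4.
The longitude characters are unchanged.

EQ94fx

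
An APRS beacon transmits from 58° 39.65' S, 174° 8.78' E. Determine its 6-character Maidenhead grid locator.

RD71bi

Add 180° to longitude and 90° to latitude: 354.1463, 31.3392.
Field (20°×10°, letters A–R): lon ⌊354.1463/20⌋ = 17 → R; lat ⌊31.3392/10⌋ = 3 → D.
Square (2°×1°, digits 0–9): lon ⌊14.1463/2⌋ = 7; lat ⌊1.3392/1⌋ = 1.
Subsquare (5′×2.5′, letters a–x): lon ⌊0.1463/0.0833333⌋ = 1 → b; lat ⌊0.3392/0.0416667⌋ = 8 → i.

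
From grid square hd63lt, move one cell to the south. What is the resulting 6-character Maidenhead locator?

HD63ls

Latitude subsquare t = 19; −1 → 18 = s.
The longitude characters are unchanged.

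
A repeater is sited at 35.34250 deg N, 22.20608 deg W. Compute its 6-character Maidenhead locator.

HM85vi

Shift to the Maidenhead origin (180°W, 90°S): lon 157.7939, lat 125.3425.
Field (20°×10°, letters A–R): 157.7939/20 → 7 → H, 125.3425/10 → 12 → M; chars HM.
Square (2°×1°, digits 0–9): 17.7939/2 → 8, 5.3425/1 → 5; chars 85.
Subsquare (5′×2.5′, letters a–x): 1.7939/0.0833333 → 21 → v, 0.3425/0.0416667 → 8 → i; chars vi.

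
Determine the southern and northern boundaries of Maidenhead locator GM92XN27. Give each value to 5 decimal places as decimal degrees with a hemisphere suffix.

32.57083° N, 32.57500° N

Field G=6, M=12: +6·20° lon, +12·10° lat → SW at lon -60°, lat 30°.
Square 9, 2: +9·2° lon, +2·1° lat → SW at lon -42°, lat 32°.
Subsquare x=23, n=13: +23·0.0833333° lon, +13·0.0416667° lat → SW at lon -40.0833°, lat 32.5417°.
Extended square 2, 7: +2·0.00833333° lon, +7·0.00416667° lat → SW at lon -40.0667°, lat 32.5708°.
Cell spans 0.00833333° lon × 0.00416667° lat.
south 32.57083° N, north 32.57500° N.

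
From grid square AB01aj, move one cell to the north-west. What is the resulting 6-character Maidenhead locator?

RB91xk

Longitude subsquare a = 0; −1 → -1, wraps to 23 = x, carry into square.
Longitude square 0; −1 → -1, wraps to 9, carry into field.
Longitude field A = 0; −1 → -1, wraps to 17 = R, wrapping around the antimeridian.
Latitude subsquare j = 9; +1 → 10 = k.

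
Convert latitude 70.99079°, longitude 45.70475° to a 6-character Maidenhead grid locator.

Offset from 180°W / 90°S: lon 225.7047°, lat 160.9908°.
Field: lon ⌊225.7047/20⌋ = 11 → L; lat ⌊160.9908/10⌋ = 16 → Q.
Square: lon ⌊5.7047/2⌋ = 2; lat ⌊0.9908/1⌋ = 0.
Subsquare: lon ⌊1.7047/0.0833333⌋ = 20 → u; lat ⌊0.9908/0.0416667⌋ = 23 → x.

LQ20ux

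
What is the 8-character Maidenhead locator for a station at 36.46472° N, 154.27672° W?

Add 180° to longitude and 90° to latitude: 25.72328, 126.46472.
Field: lon ⌊25.72328/20⌋ = 1 → B; lat ⌊126.46472/10⌋ = 12 → M.
Square: lon ⌊5.72328/2⌋ = 2; lat ⌊6.46472/1⌋ = 6.
Subsquare: lon ⌊1.72328/0.0833333⌋ = 20 → u; lat ⌊0.46472/0.0416667⌋ = 11 → l.
Extended square: lon ⌊0.05661/0.00833333⌋ = 6; lat ⌊0.00639/0.00416667⌋ = 1.

BM26ul61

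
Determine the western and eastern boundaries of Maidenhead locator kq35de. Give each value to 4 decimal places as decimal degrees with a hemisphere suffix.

26.2500° E, 26.3333° E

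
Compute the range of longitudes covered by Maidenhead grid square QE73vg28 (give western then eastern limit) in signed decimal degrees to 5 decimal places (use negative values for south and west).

155.76667, 155.77500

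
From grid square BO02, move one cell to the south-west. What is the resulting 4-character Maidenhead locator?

Longitude square 0; −1 → -1, wraps to 9, carry into field.
Longitude field B = 1; −1 → 0 = A.
Latitude square 2; −1 → 1.

AO91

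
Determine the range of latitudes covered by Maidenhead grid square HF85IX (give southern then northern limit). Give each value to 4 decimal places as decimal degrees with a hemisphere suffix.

Field H=7, F=5: +7·20° lon, +5·10° lat → SW at lon -40°, lat -40°.
Square 8, 5: +8·2° lon, +5·1° lat → SW at lon -24°, lat -35°.
Subsquare i=8, x=23: +8·0.0833333° lon, +23·0.0416667° lat → SW at lon -23.3333°, lat -34.0417°.
Cell spans 0.0833333° lon × 0.0416667° lat.
south 34.0417° S, north 34.0000° S.

34.0417° S, 34.0000° S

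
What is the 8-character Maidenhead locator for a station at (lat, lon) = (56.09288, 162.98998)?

Offset from 180°W / 90°S: lon 342.98998°, lat 146.09288°.
Field (20°×10°, letters A–R): 342.98998/20 → 17 → R, 146.09288/10 → 14 → O; chars RO.
Square (2°×1°, digits 0–9): 2.98998/2 → 1, 6.09288/1 → 6; chars 16.
Subsquare (5′×2.5′, letters a–x): 0.98998/0.0833333 → 11 → l, 0.09288/0.0416667 → 2 → c; chars lc.
Extended square (30″×15″, digits 0–9): 0.07331/0.00833333 → 8, 0.00955/0.00416667 → 2; chars 82.

RO16lc82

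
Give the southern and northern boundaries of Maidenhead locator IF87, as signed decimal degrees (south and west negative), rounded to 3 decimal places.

-33.000, -32.000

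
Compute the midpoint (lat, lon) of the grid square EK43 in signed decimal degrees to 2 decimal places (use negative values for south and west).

Field E=4, K=10: +4·20° lon, +10·10° lat → SW at lon -100°, lat 10°.
Square 4, 3: +4·2° lon, +3·1° lat → SW at lon -92°, lat 13°.
Cell spans 2° lon × 1° lat. Centre is SW corner plus half of each.
latitude 13.50, longitude -91.00.

13.50, -91.00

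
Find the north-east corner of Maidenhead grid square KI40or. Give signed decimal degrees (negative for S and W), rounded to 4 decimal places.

-9.2500, 29.2500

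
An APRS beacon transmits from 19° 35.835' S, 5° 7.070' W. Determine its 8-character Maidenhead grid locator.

IH70kj56

Offset from 180°W / 90°S: lon 174.88217°, lat 70.40275°.
Field: lon ⌊174.88217/20⌋ = 8 → I; lat ⌊70.40275/10⌋ = 7 → H.
Square: lon ⌊14.88217/2⌋ = 7; lat ⌊0.40275/1⌋ = 0.
Subsquare: lon ⌊0.88217/0.0833333⌋ = 10 → k; lat ⌊0.40275/0.0416667⌋ = 9 → j.
Extended square: lon ⌊0.04883/0.00833333⌋ = 5; lat ⌊0.02775/0.00416667⌋ = 6.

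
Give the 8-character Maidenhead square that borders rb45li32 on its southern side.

RB45li31

Latitude extended square 2; −1 → 1.
The longitude characters are unchanged.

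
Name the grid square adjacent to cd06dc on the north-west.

CD06cd

Longitude subsquare d = 3; −1 → 2 = c.
Latitude subsquare c = 2; +1 → 3 = d.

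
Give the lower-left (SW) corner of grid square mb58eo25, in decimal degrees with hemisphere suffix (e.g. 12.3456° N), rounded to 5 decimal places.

Field M=12, B=1: +12·20° lon, +1·10° lat → SW at lon 60°, lat -80°.
Square 5, 8: +5·2° lon, +8·1° lat → SW at lon 70°, lat -72°.
Subsquare e=4, o=14: +4·0.0833333° lon, +14·0.0416667° lat → SW at lon 70.3333°, lat -71.4167°.
Extended square 2, 5: +2·0.00833333° lon, +5·0.00416667° lat → SW at lon 70.35°, lat -71.3958°.
latitude 71.39583° S, longitude 70.35000° E.

71.39583° S, 70.35000° E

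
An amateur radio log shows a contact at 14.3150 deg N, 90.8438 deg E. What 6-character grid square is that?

Add 180° to longitude and 90° to latitude: 270.8438, 104.3150.
Field: 270.8438/20 → 13 → N, 104.3150/10 → 10 → K; chars NK.
Square: 10.8438/2 → 5, 4.3150/1 → 4; chars 54.
Subsquare: 0.8438/0.0833333 → 10 → k, 0.3150/0.0416667 → 7 → h; chars kh.

NK54kh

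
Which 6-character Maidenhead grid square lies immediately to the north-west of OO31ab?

Longitude subsquare a = 0; −1 → -1, wraps to 23 = x, carry into square.
Longitude square 3; −1 → 2.
Latitude subsquare b = 1; +1 → 2 = c.

OO21xc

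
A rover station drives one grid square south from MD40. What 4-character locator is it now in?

Latitude square 0; −1 → -1, wraps to 9, carry into field.
Latitude field D = 3; −1 → 2 = C.
The longitude characters are unchanged.

MC49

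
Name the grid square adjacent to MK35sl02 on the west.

MK35rl92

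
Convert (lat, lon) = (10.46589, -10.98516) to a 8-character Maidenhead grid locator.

Offset from 180°W / 90°S: lon 169.01484°, lat 100.46589°.
Field: lon ⌊169.01484/20⌋ = 8 → I; lat ⌊100.46589/10⌋ = 10 → K.
Square: lon ⌊9.01484/2⌋ = 4; lat ⌊0.46589/1⌋ = 0.
Subsquare: lon ⌊1.01484/0.0833333⌋ = 12 → m; lat ⌊0.46589/0.0416667⌋ = 11 → l.
Extended square: lon ⌊0.01484/0.00833333⌋ = 1; lat ⌊0.00756/0.00416667⌋ = 1.

IK40ml11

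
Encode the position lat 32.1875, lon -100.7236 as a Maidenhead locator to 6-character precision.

Shift to the Maidenhead origin (180°W, 90°S): lon 79.2764, lat 122.1875.
Field: lon ⌊79.2764/20⌋ = 3 → D; lat ⌊122.1875/10⌋ = 12 → M.
Square: lon ⌊19.2764/2⌋ = 9; lat ⌊2.1875/1⌋ = 2.
Subsquare: lon ⌊1.2764/0.0833333⌋ = 15 → p; lat ⌊0.1875/0.0416667⌋ = 4 → e.

DM92pe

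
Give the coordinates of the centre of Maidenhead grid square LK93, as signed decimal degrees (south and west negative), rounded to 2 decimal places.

13.50, 59.00

Field L=11, K=10: +11·20° lon, +10·10° lat → SW at lon 40°, lat 10°.
Square 9, 3: +9·2° lon, +3·1° lat → SW at lon 58°, lat 13°.
Cell spans 2° lon × 1° lat. Centre is SW corner plus half of each.
latitude 13.50, longitude 59.00.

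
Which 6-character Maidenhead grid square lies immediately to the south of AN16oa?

AN15ox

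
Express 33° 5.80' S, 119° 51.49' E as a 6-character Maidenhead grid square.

Add 180° to longitude and 90° to latitude: 299.8582, 56.9033.
Field: lon ⌊299.8582/20⌋ = 14 → O; lat ⌊56.9033/10⌋ = 5 → F.
Square: lon ⌊19.8582/2⌋ = 9; lat ⌊6.9033/1⌋ = 6.
Subsquare: lon ⌊1.8582/0.0833333⌋ = 22 → w; lat ⌊0.9033/0.0416667⌋ = 21 → v.

OF96wv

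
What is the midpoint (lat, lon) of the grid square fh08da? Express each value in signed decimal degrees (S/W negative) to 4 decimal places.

-11.9792, -79.7083

Field F=5, H=7: +5·20° lon, +7·10° lat → SW at lon -80°, lat -20°.
Square 0, 8: +0·2° lon, +8·1° lat → SW at lon -80°, lat -12°.
Subsquare d=3, a=0: +3·0.0833333° lon, +0·0.0416667° lat → SW at lon -79.75°, lat -12°.
Cell spans 0.0833333° lon × 0.0416667° lat. Centre is SW corner plus half of each.
latitude -11.9792, longitude -79.7083.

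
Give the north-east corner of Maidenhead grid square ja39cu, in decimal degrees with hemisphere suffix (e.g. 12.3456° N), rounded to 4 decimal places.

Field J=9, A=0: +9·20° lon, +0·10° lat → SW at lon 0°, lat -90°.
Square 3, 9: +3·2° lon, +9·1° lat → SW at lon 6°, lat -81°.
Subsquare c=2, u=20: +2·0.0833333° lon, +20·0.0416667° lat → SW at lon 6.16667°, lat -80.1667°.
Cell spans 0.0833333° lon × 0.0416667° lat. NE corner is SW corner plus one full cell.
latitude 80.1250° S, longitude 6.2500° E.

80.1250° S, 6.2500° E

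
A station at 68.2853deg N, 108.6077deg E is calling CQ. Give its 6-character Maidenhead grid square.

OP48hg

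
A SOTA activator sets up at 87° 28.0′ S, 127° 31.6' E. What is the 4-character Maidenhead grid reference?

PA32

Add 180° to longitude and 90° to latitude: 307.53, 2.53.
Field: 307.53/20 → 15 → P, 2.53/10 → 0 → A; chars PA.
Square: 7.53/2 → 3, 2.53/1 → 2; chars 32.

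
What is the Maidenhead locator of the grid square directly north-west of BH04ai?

Longitude subsquare a = 0; −1 → -1, wraps to 23 = x, carry into square.
Longitude square 0; −1 → -1, wraps to 9, carry into field.
Longitude field B = 1; −1 → 0 = A.
Latitude subsquare i = 8; +1 → 9 = j.

AH94xj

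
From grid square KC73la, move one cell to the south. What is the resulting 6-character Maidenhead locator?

Latitude subsquare a = 0; −1 → -1, wraps to 23 = x, carry into square.
Latitude square 3; −1 → 2.
The longitude characters are unchanged.

KC72lx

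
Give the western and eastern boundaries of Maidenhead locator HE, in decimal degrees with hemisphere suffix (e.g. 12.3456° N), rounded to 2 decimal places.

40.00° W, 20.00° W

Field H=7, E=4: +7·20° lon, +4·10° lat → SW at lon -40°, lat -50°.
Cell spans 20° lon × 10° lat.
west 40.00° W, east 20.00° W.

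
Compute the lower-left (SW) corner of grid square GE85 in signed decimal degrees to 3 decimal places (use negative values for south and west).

-45.000, -44.000

Field G=6, E=4: +6·20° lon, +4·10° lat → SW at lon -60°, lat -50°.
Square 8, 5: +8·2° lon, +5·1° lat → SW at lon -44°, lat -45°.
latitude -45.000, longitude -44.000.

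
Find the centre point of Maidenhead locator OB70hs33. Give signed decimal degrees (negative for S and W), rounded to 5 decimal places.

Field O=14, B=1: +14·20° lon, +1·10° lat → SW at lon 100°, lat -80°.
Square 7, 0: +7·2° lon, +0·1° lat → SW at lon 114°, lat -80°.
Subsquare h=7, s=18: +7·0.0833333° lon, +18·0.0416667° lat → SW at lon 114.583°, lat -79.25°.
Extended square 3, 3: +3·0.00833333° lon, +3·0.00416667° lat → SW at lon 114.608°, lat -79.2375°.
Cell spans 0.00833333° lon × 0.00416667° lat. Centre is SW corner plus half of each.
latitude -79.23542, longitude 114.61250.

-79.23542, 114.61250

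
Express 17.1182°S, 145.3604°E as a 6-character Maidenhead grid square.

QH22qv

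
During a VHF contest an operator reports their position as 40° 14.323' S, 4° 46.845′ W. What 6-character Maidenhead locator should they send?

IE79os

Offset from 180°W / 90°S: lon 175.2192°, lat 49.7613°.
Field: lon ⌊175.2192/20⌋ = 8 → I; lat ⌊49.7613/10⌋ = 4 → E.
Square: lon ⌊15.2192/2⌋ = 7; lat ⌊9.7613/1⌋ = 9.
Subsquare: lon ⌊1.2192/0.0833333⌋ = 14 → o; lat ⌊0.7613/0.0416667⌋ = 18 → s.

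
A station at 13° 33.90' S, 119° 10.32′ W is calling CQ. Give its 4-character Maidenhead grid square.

Offset from 180°W / 90°S: lon 60.83°, lat 76.44°.
Field: lon ⌊60.83/20⌋ = 3 → D; lat ⌊76.44/10⌋ = 7 → H.
Square: lon ⌊0.83/2⌋ = 0; lat ⌊6.44/1⌋ = 6.

DH06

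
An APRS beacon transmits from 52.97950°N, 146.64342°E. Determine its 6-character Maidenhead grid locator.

Add 180° to longitude and 90° to latitude: 326.6434, 142.9795.
Field: 326.6434/20 → 16 → Q, 142.9795/10 → 14 → O; chars QO.
Square: 6.6434/2 → 3, 2.9795/1 → 2; chars 32.
Subsquare: 0.6434/0.0833333 → 7 → h, 0.9795/0.0416667 → 23 → x; chars hx.

QO32hx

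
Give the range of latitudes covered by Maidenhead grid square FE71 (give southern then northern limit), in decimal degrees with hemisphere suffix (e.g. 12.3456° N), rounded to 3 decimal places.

Field F=5, E=4: +5·20° lon, +4·10° lat → SW at lon -80°, lat -50°.
Square 7, 1: +7·2° lon, +1·1° lat → SW at lon -66°, lat -49°.
Cell spans 2° lon × 1° lat.
south 49.000° S, north 48.000° S.

49.000° S, 48.000° S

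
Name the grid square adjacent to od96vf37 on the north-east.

Longitude extended square 3; +1 → 4.
Latitude extended square 7; +1 → 8.

OD96vf48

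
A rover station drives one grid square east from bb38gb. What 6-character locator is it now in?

BB38hb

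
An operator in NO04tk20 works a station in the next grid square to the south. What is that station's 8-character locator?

Latitude extended square 0; −1 → -1, wraps to 9, carry into subsquare.
Latitude subsquare k = 10; −1 → 9 = j.
The longitude characters are unchanged.

NO04tj29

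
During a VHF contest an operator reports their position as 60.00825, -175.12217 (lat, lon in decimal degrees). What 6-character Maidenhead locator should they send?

AP20ka

Offset from 180°W / 90°S: lon 4.8778°, lat 150.0083°.
Field: 4.8778/20 → 0 → A, 150.0083/10 → 15 → P; chars AP.
Square: 4.8778/2 → 2, 0.0083/1 → 0; chars 20.
Subsquare: 0.8778/0.0833333 → 10 → k, 0.0083/0.0416667 → 0 → a; chars ka.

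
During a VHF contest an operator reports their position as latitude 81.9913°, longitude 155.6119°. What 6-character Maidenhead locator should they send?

Shift to the Maidenhead origin (180°W, 90°S): lon 335.6119, lat 171.9913.
Field: 335.6119/20 → 16 → Q, 171.9913/10 → 17 → R; chars QR.
Square: 15.6119/2 → 7, 1.9913/1 → 1; chars 71.
Subsquare: 1.6119/0.0833333 → 19 → t, 0.9913/0.0416667 → 23 → x; chars tx.

QR71tx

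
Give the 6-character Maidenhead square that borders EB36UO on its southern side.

Latitude subsquare o = 14; −1 → 13 = n.
The longitude characters are unchanged.

EB36un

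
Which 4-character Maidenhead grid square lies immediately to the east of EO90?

FO00

Longitude square 9; +1 → 10, wraps to 0, carry into field.
Longitude field E = 4; +1 → 5 = F.
The latitude characters are unchanged.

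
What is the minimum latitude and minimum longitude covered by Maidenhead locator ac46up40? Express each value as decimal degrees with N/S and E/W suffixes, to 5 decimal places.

Field A=0, C=2: +0·20° lon, +2·10° lat → SW at lon -180°, lat -70°.
Square 4, 6: +4·2° lon, +6·1° lat → SW at lon -172°, lat -64°.
Subsquare u=20, p=15: +20·0.0833333° lon, +15·0.0416667° lat → SW at lon -170.333°, lat -63.375°.
Extended square 4, 0: +4·0.00833333° lon, +0·0.00416667° lat → SW at lon -170.3°, lat -63.375°.
latitude 63.37500° S, longitude 170.30000° W.

63.37500° S, 170.30000° W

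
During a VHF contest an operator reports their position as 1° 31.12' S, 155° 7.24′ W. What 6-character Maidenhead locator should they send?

BI28kl

Add 180° to longitude and 90° to latitude: 24.8793, 88.4813.
Field: lon ⌊24.8793/20⌋ = 1 → B; lat ⌊88.4813/10⌋ = 8 → I.
Square: lon ⌊4.8793/2⌋ = 2; lat ⌊8.4813/1⌋ = 8.
Subsquare: lon ⌊0.8793/0.0833333⌋ = 10 → k; lat ⌊0.4813/0.0416667⌋ = 11 → l.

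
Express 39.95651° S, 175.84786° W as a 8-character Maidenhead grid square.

AF20bb80

Shift to the Maidenhead origin (180°W, 90°S): lon 4.15214, lat 50.04349.
Field: lon ⌊4.15214/20⌋ = 0 → A; lat ⌊50.04349/10⌋ = 5 → F.
Square: lon ⌊4.15214/2⌋ = 2; lat ⌊0.04349/1⌋ = 0.
Subsquare: lon ⌊0.15214/0.0833333⌋ = 1 → b; lat ⌊0.04349/0.0416667⌋ = 1 → b.
Extended square: lon ⌊0.06881/0.00833333⌋ = 8; lat ⌊0.00182/0.00416667⌋ = 0.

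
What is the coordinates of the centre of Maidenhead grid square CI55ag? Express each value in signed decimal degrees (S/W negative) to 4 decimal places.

-4.7292, -129.9583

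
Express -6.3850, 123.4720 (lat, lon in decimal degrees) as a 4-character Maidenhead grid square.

Add 180° to longitude and 90° to latitude: 303.47, 83.61.
Field: 303.47/20 → 15 → P, 83.61/10 → 8 → I; chars PI.
Square: 3.47/2 → 1, 3.61/1 → 3; chars 13.

PI13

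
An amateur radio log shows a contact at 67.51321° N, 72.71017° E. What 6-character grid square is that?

Add 180° to longitude and 90° to latitude: 252.7102, 157.5132.
Field (20°×10°, letters A–R): 252.7102/20 → 12 → M, 157.5132/10 → 15 → P; chars MP.
Square (2°×1°, digits 0–9): 12.7102/2 → 6, 7.5132/1 → 7; chars 67.
Subsquare (5′×2.5′, letters a–x): 0.7102/0.0833333 → 8 → i, 0.5132/0.0416667 → 12 → m; chars im.

MP67im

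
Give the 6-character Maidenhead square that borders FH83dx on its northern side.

Latitude subsquare x = 23; +1 → 24, wraps to 0 = a, carry into square.
Latitude square 3; +1 → 4.
The longitude characters are unchanged.

FH84da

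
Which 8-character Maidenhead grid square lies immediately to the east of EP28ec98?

Longitude extended square 9; +1 → 10, wraps to 0, carry into subsquare.
Longitude subsquare e = 4; +1 → 5 = f.
The latitude characters are unchanged.

EP28fc08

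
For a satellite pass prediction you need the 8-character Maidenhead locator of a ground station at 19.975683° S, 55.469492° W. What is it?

GH20ga35

Add 180° to longitude and 90° to latitude: 124.53051, 70.02432.
Field: lon ⌊124.53051/20⌋ = 6 → G; lat ⌊70.02432/10⌋ = 7 → H.
Square: lon ⌊4.53051/2⌋ = 2; lat ⌊0.02432/1⌋ = 0.
Subsquare: lon ⌊0.53051/0.0833333⌋ = 6 → g; lat ⌊0.02432/0.0416667⌋ = 0 → a.
Extended square: lon ⌊0.03051/0.00833333⌋ = 3; lat ⌊0.02432/0.00416667⌋ = 5.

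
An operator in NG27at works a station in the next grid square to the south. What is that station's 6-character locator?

Latitude subsquare t = 19; −1 → 18 = s.
The longitude characters are unchanged.

NG27as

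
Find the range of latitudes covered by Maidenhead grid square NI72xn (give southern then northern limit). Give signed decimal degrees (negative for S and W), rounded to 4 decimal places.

-7.4583, -7.4167

Field N=13, I=8: +13·20° lon, +8·10° lat → SW at lon 80°, lat -10°.
Square 7, 2: +7·2° lon, +2·1° lat → SW at lon 94°, lat -8°.
Subsquare x=23, n=13: +23·0.0833333° lon, +13·0.0416667° lat → SW at lon 95.9167°, lat -7.45833°.
Cell spans 0.0833333° lon × 0.0416667° lat.
south -7.4583, north -7.4167.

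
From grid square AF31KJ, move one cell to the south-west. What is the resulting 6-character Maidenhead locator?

Longitude subsquare k = 10; −1 → 9 = j.
Latitude subsquare j = 9; −1 → 8 = i.

AF31ji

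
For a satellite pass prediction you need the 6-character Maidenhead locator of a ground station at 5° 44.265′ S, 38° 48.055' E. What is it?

KI94jg

Add 180° to longitude and 90° to latitude: 218.8009, 84.2622.
Field (20°×10°, letters A–R): lon ⌊218.8009/20⌋ = 10 → K; lat ⌊84.2622/10⌋ = 8 → I.
Square (2°×1°, digits 0–9): lon ⌊18.8009/2⌋ = 9; lat ⌊4.2622/1⌋ = 4.
Subsquare (5′×2.5′, letters a–x): lon ⌊0.8009/0.0833333⌋ = 9 → j; lat ⌊0.2622/0.0416667⌋ = 6 → g.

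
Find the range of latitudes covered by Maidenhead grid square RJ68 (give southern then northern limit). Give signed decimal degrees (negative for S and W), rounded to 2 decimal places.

8.00, 9.00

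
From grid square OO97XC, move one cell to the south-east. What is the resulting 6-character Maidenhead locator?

Longitude subsquare x = 23; +1 → 24, wraps to 0 = a, carry into square.
Longitude square 9; +1 → 10, wraps to 0, carry into field.
Longitude field O = 14; +1 → 15 = P.
Latitude subsquare c = 2; −1 → 1 = b.

PO07ab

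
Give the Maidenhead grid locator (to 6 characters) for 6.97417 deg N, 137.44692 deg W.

CJ16gx

Add 180° to longitude and 90° to latitude: 42.5531, 96.9742.
Field: lon ⌊42.5531/20⌋ = 2 → C; lat ⌊96.9742/10⌋ = 9 → J.
Square: lon ⌊2.5531/2⌋ = 1; lat ⌊6.9742/1⌋ = 6.
Subsquare: lon ⌊0.5531/0.0833333⌋ = 6 → g; lat ⌊0.9742/0.0416667⌋ = 23 → x.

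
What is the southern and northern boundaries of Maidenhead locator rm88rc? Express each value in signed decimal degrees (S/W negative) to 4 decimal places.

Field R=17, M=12: +17·20° lon, +12·10° lat → SW at lon 160°, lat 30°.
Square 8, 8: +8·2° lon, +8·1° lat → SW at lon 176°, lat 38°.
Subsquare r=17, c=2: +17·0.0833333° lon, +2·0.0416667° lat → SW at lon 177.417°, lat 38.0833°.
Cell spans 0.0833333° lon × 0.0416667° lat.
south 38.0833, north 38.1250.

38.0833, 38.1250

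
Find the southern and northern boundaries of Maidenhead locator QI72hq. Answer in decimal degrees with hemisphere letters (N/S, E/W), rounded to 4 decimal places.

Field Q=16, I=8: +16·20° lon, +8·10° lat → SW at lon 140°, lat -10°.
Square 7, 2: +7·2° lon, +2·1° lat → SW at lon 154°, lat -8°.
Subsquare h=7, q=16: +7·0.0833333° lon, +16·0.0416667° lat → SW at lon 154.583°, lat -7.33333°.
Cell spans 0.0833333° lon × 0.0416667° lat.
south 7.3333° S, north 7.2917° S.

7.3333° S, 7.2917° S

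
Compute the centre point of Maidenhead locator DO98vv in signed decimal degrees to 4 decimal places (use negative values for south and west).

58.8958, -100.2083

Field D=3, O=14: +3·20° lon, +14·10° lat → SW at lon -120°, lat 50°.
Square 9, 8: +9·2° lon, +8·1° lat → SW at lon -102°, lat 58°.
Subsquare v=21, v=21: +21·0.0833333° lon, +21·0.0416667° lat → SW at lon -100.25°, lat 58.875°.
Cell spans 0.0833333° lon × 0.0416667° lat. Centre is SW corner plus half of each.
latitude 58.8958, longitude -100.2083.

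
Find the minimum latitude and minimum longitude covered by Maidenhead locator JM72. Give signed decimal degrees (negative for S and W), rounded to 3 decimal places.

32.000, 14.000

Field J=9, M=12: +9·20° lon, +12·10° lat → SW at lon 0°, lat 30°.
Square 7, 2: +7·2° lon, +2·1° lat → SW at lon 14°, lat 32°.
latitude 32.000, longitude 14.000.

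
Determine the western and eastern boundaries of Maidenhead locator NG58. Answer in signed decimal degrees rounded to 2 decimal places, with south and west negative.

Field N=13, G=6: +13·20° lon, +6·10° lat → SW at lon 80°, lat -30°.
Square 5, 8: +5·2° lon, +8·1° lat → SW at lon 90°, lat -22°.
Cell spans 2° lon × 1° lat.
west 90.00, east 92.00.

90.00, 92.00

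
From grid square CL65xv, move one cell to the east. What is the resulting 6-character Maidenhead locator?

Longitude subsquare x = 23; +1 → 24, wraps to 0 = a, carry into square.
Longitude square 6; +1 → 7.
The latitude characters are unchanged.

CL75av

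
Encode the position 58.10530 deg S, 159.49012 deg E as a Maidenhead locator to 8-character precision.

QD91rv84

Shift to the Maidenhead origin (180°W, 90°S): lon 339.49012, lat 31.89470.
Field (20°×10°, letters A–R): lon ⌊339.49012/20⌋ = 16 → Q; lat ⌊31.89470/10⌋ = 3 → D.
Square (2°×1°, digits 0–9): lon ⌊19.49012/2⌋ = 9; lat ⌊1.89470/1⌋ = 1.
Subsquare (5′×2.5′, letters a–x): lon ⌊1.49012/0.0833333⌋ = 17 → r; lat ⌊0.89470/0.0416667⌋ = 21 → v.
Extended square (30″×15″, digits 0–9): lon ⌊0.07345/0.00833333⌋ = 8; lat ⌊0.01970/0.00416667⌋ = 4.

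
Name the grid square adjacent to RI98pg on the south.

Latitude subsquare g = 6; −1 → 5 = f.
The longitude characters are unchanged.

RI98pf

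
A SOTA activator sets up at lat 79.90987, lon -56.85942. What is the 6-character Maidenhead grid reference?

GQ19nv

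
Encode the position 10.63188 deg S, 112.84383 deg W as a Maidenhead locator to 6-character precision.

DH39ni

Add 180° to longitude and 90° to latitude: 67.1562, 79.3681.
Field: 67.1562/20 → 3 → D, 79.3681/10 → 7 → H; chars DH.
Square: 7.1562/2 → 3, 9.3681/1 → 9; chars 39.
Subsquare: 1.1562/0.0833333 → 13 → n, 0.3681/0.0416667 → 8 → i; chars ni.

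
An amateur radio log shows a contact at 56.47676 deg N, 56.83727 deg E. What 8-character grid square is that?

Offset from 180°W / 90°S: lon 236.83727°, lat 146.47676°.
Field: 236.83727/20 → 11 → L, 146.47676/10 → 14 → O; chars LO.
Square: 16.83727/2 → 8, 6.47676/1 → 6; chars 86.
Subsquare: 0.83727/0.0833333 → 10 → k, 0.47676/0.0416667 → 11 → l; chars kl.
Extended square: 0.00394/0.00833333 → 0, 0.01843/0.00416667 → 4; chars 04.

LO86kl04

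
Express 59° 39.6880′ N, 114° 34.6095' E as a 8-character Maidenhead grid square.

Shift to the Maidenhead origin (180°W, 90°S): lon 294.57682, lat 149.66147.
Field: 294.57682/20 → 14 → O, 149.66147/10 → 14 → O; chars OO.
Square: 14.57682/2 → 7, 9.66147/1 → 9; chars 79.
Subsquare: 0.57682/0.0833333 → 6 → g, 0.66147/0.0416667 → 15 → p; chars gp.
Extended square: 0.07682/0.00833333 → 9, 0.03647/0.00416667 → 8; chars 98.

OO79gp98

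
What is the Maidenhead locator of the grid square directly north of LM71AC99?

LM71ad90

Latitude extended square 9; +1 → 10, wraps to 0, carry into subsquare.
Latitude subsquare c = 2; +1 → 3 = d.
The longitude characters are unchanged.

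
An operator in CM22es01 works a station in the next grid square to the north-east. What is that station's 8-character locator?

CM22es12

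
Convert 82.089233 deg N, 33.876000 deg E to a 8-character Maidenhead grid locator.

KR62wc51

Shift to the Maidenhead origin (180°W, 90°S): lon 213.87600, lat 172.08923.
Field: lon ⌊213.87600/20⌋ = 10 → K; lat ⌊172.08923/10⌋ = 17 → R.
Square: lon ⌊13.87600/2⌋ = 6; lat ⌊2.08923/1⌋ = 2.
Subsquare: lon ⌊1.87600/0.0833333⌋ = 22 → w; lat ⌊0.08923/0.0416667⌋ = 2 → c.
Extended square: lon ⌊0.04267/0.00833333⌋ = 5; lat ⌊0.00590/0.00416667⌋ = 1.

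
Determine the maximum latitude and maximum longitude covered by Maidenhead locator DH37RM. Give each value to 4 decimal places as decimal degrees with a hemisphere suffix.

Field D=3, H=7: +3·20° lon, +7·10° lat → SW at lon -120°, lat -20°.
Square 3, 7: +3·2° lon, +7·1° lat → SW at lon -114°, lat -13°.
Subsquare r=17, m=12: +17·0.0833333° lon, +12·0.0416667° lat → SW at lon -112.583°, lat -12.5°.
Cell spans 0.0833333° lon × 0.0416667° lat. NE corner is SW corner plus one full cell.
latitude 12.4583° S, longitude 112.5000° W.

12.4583° S, 112.5000° W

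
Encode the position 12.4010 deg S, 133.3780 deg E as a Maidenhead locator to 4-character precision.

PH67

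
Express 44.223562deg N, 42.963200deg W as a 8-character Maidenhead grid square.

Add 180° to longitude and 90° to latitude: 137.03680, 134.22356.
Field: lon ⌊137.03680/20⌋ = 6 → G; lat ⌊134.22356/10⌋ = 13 → N.
Square: lon ⌊17.03680/2⌋ = 8; lat ⌊4.22356/1⌋ = 4.
Subsquare: lon ⌊1.03680/0.0833333⌋ = 12 → m; lat ⌊0.22356/0.0416667⌋ = 5 → f.
Extended square: lon ⌊0.03680/0.00833333⌋ = 4; lat ⌊0.01523/0.00416667⌋ = 3.

GN84mf43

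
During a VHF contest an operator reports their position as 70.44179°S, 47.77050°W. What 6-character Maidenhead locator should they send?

Offset from 180°W / 90°S: lon 132.2295°, lat 19.5582°.
Field: lon ⌊132.2295/20⌋ = 6 → G; lat ⌊19.5582/10⌋ = 1 → B.
Square: lon ⌊12.2295/2⌋ = 6; lat ⌊9.5582/1⌋ = 9.
Subsquare: lon ⌊0.2295/0.0833333⌋ = 2 → c; lat ⌊0.5582/0.0416667⌋ = 13 → n.

GB69cn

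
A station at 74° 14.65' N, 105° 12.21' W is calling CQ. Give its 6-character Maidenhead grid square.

DQ74jf

Shift to the Maidenhead origin (180°W, 90°S): lon 74.7965, lat 164.2442.
Field (20°×10°, letters A–R): lon ⌊74.7965/20⌋ = 3 → D; lat ⌊164.2442/10⌋ = 16 → Q.
Square (2°×1°, digits 0–9): lon ⌊14.7965/2⌋ = 7; lat ⌊4.2442/1⌋ = 4.
Subsquare (5′×2.5′, letters a–x): lon ⌊0.7965/0.0833333⌋ = 9 → j; lat ⌊0.2442/0.0416667⌋ = 5 → f.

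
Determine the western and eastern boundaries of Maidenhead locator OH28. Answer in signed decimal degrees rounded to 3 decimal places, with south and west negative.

Field O=14, H=7: +14·20° lon, +7·10° lat → SW at lon 100°, lat -20°.
Square 2, 8: +2·2° lon, +8·1° lat → SW at lon 104°, lat -12°.
Cell spans 2° lon × 1° lat.
west 104.000, east 106.000.

104.000, 106.000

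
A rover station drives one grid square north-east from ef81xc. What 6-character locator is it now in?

EF91ad

Longitude subsquare x = 23; +1 → 24, wraps to 0 = a, carry into square.
Longitude square 8; +1 → 9.
Latitude subsquare c = 2; +1 → 3 = d.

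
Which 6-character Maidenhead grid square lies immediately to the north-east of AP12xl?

AP22am

Longitude subsquare x = 23; +1 → 24, wraps to 0 = a, carry into square.
Longitude square 1; +1 → 2.
Latitude subsquare l = 11; +1 → 12 = m.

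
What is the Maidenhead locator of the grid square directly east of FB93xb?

GB03ab

Longitude subsquare x = 23; +1 → 24, wraps to 0 = a, carry into square.
Longitude square 9; +1 → 10, wraps to 0, carry into field.
Longitude field F = 5; +1 → 6 = G.
The latitude characters are unchanged.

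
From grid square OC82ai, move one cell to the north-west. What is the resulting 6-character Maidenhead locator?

OC72xj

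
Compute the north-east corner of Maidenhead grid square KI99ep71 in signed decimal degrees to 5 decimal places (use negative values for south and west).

-0.36667, 38.40000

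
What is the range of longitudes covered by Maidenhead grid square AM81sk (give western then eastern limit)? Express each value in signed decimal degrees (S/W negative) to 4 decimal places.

-162.5000, -162.4167

Field A=0, M=12: +0·20° lon, +12·10° lat → SW at lon -180°, lat 30°.
Square 8, 1: +8·2° lon, +1·1° lat → SW at lon -164°, lat 31°.
Subsquare s=18, k=10: +18·0.0833333° lon, +10·0.0416667° lat → SW at lon -162.5°, lat 31.4167°.
Cell spans 0.0833333° lon × 0.0416667° lat.
west -162.5000, east -162.4167.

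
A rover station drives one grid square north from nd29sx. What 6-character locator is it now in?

Latitude subsquare x = 23; +1 → 24, wraps to 0 = a, carry into square.
Latitude square 9; +1 → 10, wraps to 0, carry into field.
Latitude field D = 3; +1 → 4 = E.
The longitude characters are unchanged.

NE20sa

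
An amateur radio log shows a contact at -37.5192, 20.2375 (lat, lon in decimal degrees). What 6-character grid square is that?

KF02cl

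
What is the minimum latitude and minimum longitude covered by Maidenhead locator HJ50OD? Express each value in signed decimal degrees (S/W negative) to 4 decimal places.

Field H=7, J=9: +7·20° lon, +9·10° lat → SW at lon -40°, lat 0°.
Square 5, 0: +5·2° lon, +0·1° lat → SW at lon -30°, lat 0°.
Subsquare o=14, d=3: +14·0.0833333° lon, +3·0.0416667° lat → SW at lon -28.8333°, lat 0.125°.
latitude 0.1250, longitude -28.8333.

0.1250, -28.8333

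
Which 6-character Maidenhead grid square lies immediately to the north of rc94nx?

RC95na

Latitude subsquare x = 23; +1 → 24, wraps to 0 = a, carry into square.
Latitude square 4; +1 → 5.
The longitude characters are unchanged.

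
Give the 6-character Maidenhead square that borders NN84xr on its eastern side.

Longitude subsquare x = 23; +1 → 24, wraps to 0 = a, carry into square.
Longitude square 8; +1 → 9.
The latitude characters are unchanged.

NN94ar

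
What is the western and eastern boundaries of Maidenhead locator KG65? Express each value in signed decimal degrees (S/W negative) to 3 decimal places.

Field K=10, G=6: +10·20° lon, +6·10° lat → SW at lon 20°, lat -30°.
Square 6, 5: +6·2° lon, +5·1° lat → SW at lon 32°, lat -25°.
Cell spans 2° lon × 1° lat.
west 32.000, east 34.000.

32.000, 34.000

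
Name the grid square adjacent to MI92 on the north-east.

Longitude square 9; +1 → 10, wraps to 0, carry into field.
Longitude field M = 12; +1 → 13 = N.
Latitude square 2; +1 → 3.

NI03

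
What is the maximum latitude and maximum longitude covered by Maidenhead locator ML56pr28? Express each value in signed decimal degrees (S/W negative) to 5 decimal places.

26.74583, 71.27500

Field M=12, L=11: +12·20° lon, +11·10° lat → SW at lon 60°, lat 20°.
Square 5, 6: +5·2° lon, +6·1° lat → SW at lon 70°, lat 26°.
Subsquare p=15, r=17: +15·0.0833333° lon, +17·0.0416667° lat → SW at lon 71.25°, lat 26.7083°.
Extended square 2, 8: +2·0.00833333° lon, +8·0.00416667° lat → SW at lon 71.2667°, lat 26.7417°.
Cell spans 0.00833333° lon × 0.00416667° lat. NE corner is SW corner plus one full cell.
latitude 26.74583, longitude 71.27500.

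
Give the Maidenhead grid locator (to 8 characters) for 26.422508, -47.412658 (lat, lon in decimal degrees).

GL66hk01

Offset from 180°W / 90°S: lon 132.58734°, lat 116.42251°.
Field (20°×10°, letters A–R): 132.58734/20 → 6 → G, 116.42251/10 → 11 → L; chars GL.
Square (2°×1°, digits 0–9): 12.58734/2 → 6, 6.42251/1 → 6; chars 66.
Subsquare (5′×2.5′, letters a–x): 0.58734/0.0833333 → 7 → h, 0.42251/0.0416667 → 10 → k; chars hk.
Extended square (30″×15″, digits 0–9): 0.00401/0.00833333 → 0, 0.00584/0.00416667 → 1; chars 01.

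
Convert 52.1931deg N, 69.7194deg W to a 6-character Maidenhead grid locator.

FO52de

Shift to the Maidenhead origin (180°W, 90°S): lon 110.2806, lat 142.1931.
Field: 110.2806/20 → 5 → F, 142.1931/10 → 14 → O; chars FO.
Square: 10.2806/2 → 5, 2.1931/1 → 2; chars 52.
Subsquare: 0.2806/0.0833333 → 3 → d, 0.1931/0.0416667 → 4 → e; chars de.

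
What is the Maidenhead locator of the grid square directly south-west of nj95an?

NJ85xm

Longitude subsquare a = 0; −1 → -1, wraps to 23 = x, carry into square.
Longitude square 9; −1 → 8.
Latitude subsquare n = 13; −1 → 12 = m.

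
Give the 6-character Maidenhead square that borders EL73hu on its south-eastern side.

EL73it

Longitude subsquare h = 7; +1 → 8 = i.
Latitude subsquare u = 20; −1 → 19 = t.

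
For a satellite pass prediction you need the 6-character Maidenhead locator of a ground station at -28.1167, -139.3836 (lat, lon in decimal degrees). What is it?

CG01hv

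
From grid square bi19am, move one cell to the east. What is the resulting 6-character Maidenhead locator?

BI19bm

Longitude subsquare a = 0; +1 → 1 = b.
The latitude characters are unchanged.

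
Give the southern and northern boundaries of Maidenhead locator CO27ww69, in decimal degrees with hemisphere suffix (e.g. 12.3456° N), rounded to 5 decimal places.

Field C=2, O=14: +2·20° lon, +14·10° lat → SW at lon -140°, lat 50°.
Square 2, 7: +2·2° lon, +7·1° lat → SW at lon -136°, lat 57°.
Subsquare w=22, w=22: +22·0.0833333° lon, +22·0.0416667° lat → SW at lon -134.167°, lat 57.9167°.
Extended square 6, 9: +6·0.00833333° lon, +9·0.00416667° lat → SW at lon -134.117°, lat 57.9542°.
Cell spans 0.00833333° lon × 0.00416667° lat.
south 57.95417° N, north 57.95833° N.

57.95417° N, 57.95833° N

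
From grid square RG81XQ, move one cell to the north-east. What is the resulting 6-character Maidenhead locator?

RG91ar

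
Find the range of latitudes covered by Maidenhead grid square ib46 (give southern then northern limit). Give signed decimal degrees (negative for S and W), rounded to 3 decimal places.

-74.000, -73.000

Field I=8, B=1: +8·20° lon, +1·10° lat → SW at lon -20°, lat -80°.
Square 4, 6: +4·2° lon, +6·1° lat → SW at lon -12°, lat -74°.
Cell spans 2° lon × 1° lat.
south -74.000, north -73.000.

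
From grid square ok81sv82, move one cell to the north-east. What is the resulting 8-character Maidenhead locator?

OK81sv93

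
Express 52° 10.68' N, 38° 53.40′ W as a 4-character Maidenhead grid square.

HO02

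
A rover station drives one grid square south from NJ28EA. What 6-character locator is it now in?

Latitude subsquare a = 0; −1 → -1, wraps to 23 = x, carry into square.
Latitude square 8; −1 → 7.
The longitude characters are unchanged.

NJ27ex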